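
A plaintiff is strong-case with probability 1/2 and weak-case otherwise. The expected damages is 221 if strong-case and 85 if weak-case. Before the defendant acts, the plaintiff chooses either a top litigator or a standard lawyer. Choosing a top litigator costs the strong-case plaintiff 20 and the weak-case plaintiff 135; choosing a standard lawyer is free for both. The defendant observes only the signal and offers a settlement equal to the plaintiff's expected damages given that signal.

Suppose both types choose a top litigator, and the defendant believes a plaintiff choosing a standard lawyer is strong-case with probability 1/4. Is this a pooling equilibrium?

No

At the pooled signal (top litigator) the defendant holds the prior 1/2 and pays 1/2·221 + 1/2·85 = 153. Off-path (standard lawyer) belief 1/4 gives 1/4·221 + 3/4·85 = 119.
Strong-case: top litigator gives 153 − 20 = 133; standard lawyer gives 119 − 0 = 119. Stays. ✓
Weak-case: top litigator gives 153 − 135 = 18; standard lawyer gives 119 − 0 = 119. Deviates. ✗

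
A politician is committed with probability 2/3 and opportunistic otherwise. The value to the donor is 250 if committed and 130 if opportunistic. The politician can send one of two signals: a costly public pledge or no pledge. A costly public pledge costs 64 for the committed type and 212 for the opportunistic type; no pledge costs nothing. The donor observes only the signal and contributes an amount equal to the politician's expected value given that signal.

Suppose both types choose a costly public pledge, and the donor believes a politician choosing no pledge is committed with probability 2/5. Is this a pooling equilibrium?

No

At the pooled signal (pledge) the donor holds the prior 2/3 and pays 2/3·250 + 1/3·130 = 210. Off-path (no pledge) belief 2/5 gives 2/5·250 + 3/5·130 = 178.
Committed: pledge gives 210 − 64 = 146; no pledge gives 178 − 0 = 178. Deviates. ✗
Opportunistic: pledge gives 210 − 212 = -2; no pledge gives 178 − 0 = 178. Deviates. ✗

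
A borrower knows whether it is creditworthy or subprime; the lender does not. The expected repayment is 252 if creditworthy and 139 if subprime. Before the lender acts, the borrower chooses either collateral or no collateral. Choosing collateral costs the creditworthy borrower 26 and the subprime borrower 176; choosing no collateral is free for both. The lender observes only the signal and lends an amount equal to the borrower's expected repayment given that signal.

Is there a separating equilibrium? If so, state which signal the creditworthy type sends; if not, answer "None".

collateral

Try creditworthy → collateral, subprime → no collateral:
  If types separate, collateral earns payment 252 and no collateral earns 139.
  Creditworthy: collateral gives 252 − 26 = 226; no collateral gives 139 − 0 = 139. No deviation. ✓
  Subprime: no collateral gives 139 − 0 = 139; collateral gives 252 − 176 = 76. No deviation. ✓
Both hold — the creditworthy type sends collateral.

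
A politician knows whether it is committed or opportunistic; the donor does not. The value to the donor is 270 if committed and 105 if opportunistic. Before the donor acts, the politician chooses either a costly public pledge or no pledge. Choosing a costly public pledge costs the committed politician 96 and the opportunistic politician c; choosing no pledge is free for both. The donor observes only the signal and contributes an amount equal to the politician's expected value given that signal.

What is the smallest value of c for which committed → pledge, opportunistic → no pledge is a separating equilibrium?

Under separation: pledge → committed (pays 270); no pledge → opportunistic (pays 105).
Committed: 270 − 96 = 174 ≥ 105 − 0 = 105. Holds regardless of c. ✓
Opportunistic: 105 − 0 ≥ 270 − c, so c ≥ 270 − 105 = 165.

165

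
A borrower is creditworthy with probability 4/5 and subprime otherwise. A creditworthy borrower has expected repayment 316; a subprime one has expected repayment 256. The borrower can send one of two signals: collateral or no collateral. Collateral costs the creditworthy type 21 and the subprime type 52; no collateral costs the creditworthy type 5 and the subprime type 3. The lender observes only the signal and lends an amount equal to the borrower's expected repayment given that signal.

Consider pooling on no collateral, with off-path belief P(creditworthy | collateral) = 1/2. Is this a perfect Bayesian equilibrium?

Yes

On the equilibrium path (no collateral) the lender holds the prior 4/5 and pays 4/5·316 + 1/5·256 = 304. Off-path (collateral) belief 1/2 gives 1/2·316 + 1/2·256 = 286.
Creditworthy: no collateral gives 304 − 5 = 299; collateral gives 286 − 21 = 265. Stays. ✓
Subprime: no collateral gives 304 − 3 = 301; collateral gives 286 − 52 = 234. Stays. ✓
Beliefs are Bayes-consistent on-path and both types best-respond.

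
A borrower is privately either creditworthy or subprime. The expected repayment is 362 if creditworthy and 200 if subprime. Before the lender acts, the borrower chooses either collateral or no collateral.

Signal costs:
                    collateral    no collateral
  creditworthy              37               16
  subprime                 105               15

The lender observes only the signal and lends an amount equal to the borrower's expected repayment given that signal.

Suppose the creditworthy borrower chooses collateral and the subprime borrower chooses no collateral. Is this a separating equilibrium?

No

Under separation the lender infers type exactly: collateral → creditworthy (pays 362), no collateral → subprime (pays 200).
Creditworthy: collateral gives 362 − 37 = 325; no collateral gives 200 − 16 = 184. No deviation. ✓
Subprime: no collateral gives 200 − 15 = 185; collateral gives 362 − 105 = 257. Would deviate. ✗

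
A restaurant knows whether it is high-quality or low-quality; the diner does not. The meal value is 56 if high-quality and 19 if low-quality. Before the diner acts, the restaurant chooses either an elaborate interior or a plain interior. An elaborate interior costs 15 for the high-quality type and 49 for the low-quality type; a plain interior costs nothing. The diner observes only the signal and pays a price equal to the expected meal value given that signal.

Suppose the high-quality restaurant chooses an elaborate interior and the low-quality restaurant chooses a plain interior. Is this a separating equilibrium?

Yes

Under separation the diner infers type exactly: elaborate interior → high-quality (pays 56), plain interior → low-quality (pays 19).
High-quality: elaborate interior gives 56 − 15 = 41; plain interior gives 19 − 0 = 19. No deviation. ✓
Low-quality: plain interior gives 19 − 0 = 19; elaborate interior gives 56 − 49 = 7. No deviation. ✓
Neither type gains from mimicking the other.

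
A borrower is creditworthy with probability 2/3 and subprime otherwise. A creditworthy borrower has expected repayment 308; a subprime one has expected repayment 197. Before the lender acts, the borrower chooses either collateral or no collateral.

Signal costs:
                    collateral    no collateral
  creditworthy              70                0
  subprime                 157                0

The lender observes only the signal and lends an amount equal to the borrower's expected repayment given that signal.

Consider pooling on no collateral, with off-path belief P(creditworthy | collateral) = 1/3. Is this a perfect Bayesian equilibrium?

Yes

At the pooled signal (no collateral) the lender holds the prior 2/3 and pays 2/3·308 + 1/3·197 = 271. Off-path (collateral) belief 1/3 gives 1/3·308 + 2/3·197 = 234.
Creditworthy: no collateral gives 271 − 0 = 271; collateral gives 234 − 70 = 164. Stays. ✓
Subprime: no collateral gives 271 − 0 = 271; collateral gives 234 − 157 = 77. Stays. ✓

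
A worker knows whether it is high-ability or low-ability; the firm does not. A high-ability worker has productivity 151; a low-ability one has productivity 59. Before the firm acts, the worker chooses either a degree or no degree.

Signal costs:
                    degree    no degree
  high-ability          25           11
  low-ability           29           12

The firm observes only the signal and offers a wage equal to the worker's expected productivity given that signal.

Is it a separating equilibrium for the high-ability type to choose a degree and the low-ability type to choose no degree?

Under separation the firm infers type exactly: degree → high-ability (pays 151), no degree → low-ability (pays 59).
High-ability: degree gives 151 − 25 = 126; no degree gives 59 − 11 = 48. No deviation. ✓
Low-ability: no degree gives 59 − 12 = 47; degree gives 151 − 29 = 122. Would deviate. ✗

No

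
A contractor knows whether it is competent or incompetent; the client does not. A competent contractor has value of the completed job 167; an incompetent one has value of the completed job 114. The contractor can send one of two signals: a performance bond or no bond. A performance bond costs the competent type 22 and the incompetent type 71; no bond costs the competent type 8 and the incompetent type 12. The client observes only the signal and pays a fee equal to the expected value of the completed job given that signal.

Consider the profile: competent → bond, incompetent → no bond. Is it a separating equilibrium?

Under separation the client infers type exactly: bond → competent (pays 167), no bond → incompetent (pays 114).
Competent: bond gives 167 − 22 = 145; no bond gives 114 − 8 = 106. No deviation. ✓
Incompetent: no bond gives 114 − 12 = 102; bond gives 167 − 71 = 96. No deviation. ✓
Neither type gains from mimicking the other.

Yes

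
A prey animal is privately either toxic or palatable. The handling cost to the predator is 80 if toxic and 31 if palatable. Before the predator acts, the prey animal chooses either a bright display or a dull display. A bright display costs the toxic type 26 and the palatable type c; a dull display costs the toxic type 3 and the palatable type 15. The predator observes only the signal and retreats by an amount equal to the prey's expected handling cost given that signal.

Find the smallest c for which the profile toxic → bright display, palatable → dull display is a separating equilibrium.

Under separation: bright display → toxic (pays 80); dull display → palatable (pays 31).
Toxic: 80 − 26 = 54 ≥ 31 − 3 = 28. Holds regardless of c. ✓
Palatable: 31 − 15 ≥ 80 − c, so c ≥ 80 − 16 = 64.

64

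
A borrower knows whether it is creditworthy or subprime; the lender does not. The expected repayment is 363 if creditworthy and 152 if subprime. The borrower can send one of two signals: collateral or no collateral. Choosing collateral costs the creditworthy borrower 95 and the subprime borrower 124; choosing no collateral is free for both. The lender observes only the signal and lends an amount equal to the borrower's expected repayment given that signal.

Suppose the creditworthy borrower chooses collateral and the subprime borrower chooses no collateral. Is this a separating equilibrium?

No

Under separation the lender infers type exactly: collateral → creditworthy (pays 363), no collateral → subprime (pays 152).
Creditworthy: collateral gives 363 − 95 = 268; no collateral gives 152 − 0 = 152. No deviation. ✓
Subprime: no collateral gives 152 − 0 = 152; collateral gives 363 − 124 = 239. Would deviate. ✗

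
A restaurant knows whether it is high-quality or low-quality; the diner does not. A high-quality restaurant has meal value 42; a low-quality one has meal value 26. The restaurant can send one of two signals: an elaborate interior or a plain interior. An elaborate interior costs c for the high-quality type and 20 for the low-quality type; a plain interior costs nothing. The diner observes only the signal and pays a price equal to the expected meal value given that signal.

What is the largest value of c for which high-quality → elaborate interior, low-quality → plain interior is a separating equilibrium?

16

Under separation: elaborate interior → high-quality (pays 42); plain interior → low-quality (pays 26).
Low-quality: 26 − 0 = 26 ≥ 42 − 20 = 22. Holds regardless of c. ✓
High-quality: 42 − c ≥ 26 − 0, so c ≤ 42 − 26 = 16.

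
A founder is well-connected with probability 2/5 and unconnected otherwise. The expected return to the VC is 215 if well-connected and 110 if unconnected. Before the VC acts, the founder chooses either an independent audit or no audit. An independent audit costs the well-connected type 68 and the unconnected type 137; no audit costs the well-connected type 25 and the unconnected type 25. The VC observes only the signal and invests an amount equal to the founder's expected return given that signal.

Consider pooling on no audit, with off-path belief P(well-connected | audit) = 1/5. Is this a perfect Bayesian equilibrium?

At the pooled signal (no audit) the VC holds the prior 2/5 and pays 2/5·215 + 3/5·110 = 152. Off-path (audit) belief 1/5 gives 1/5·215 + 4/5·110 = 131.
Well-connected: no audit gives 152 − 25 = 127; audit gives 131 − 68 = 63. Stays. ✓
Unconnected: no audit gives 152 − 25 = 127; audit gives 131 − 137 = -6. Stays. ✓

Yes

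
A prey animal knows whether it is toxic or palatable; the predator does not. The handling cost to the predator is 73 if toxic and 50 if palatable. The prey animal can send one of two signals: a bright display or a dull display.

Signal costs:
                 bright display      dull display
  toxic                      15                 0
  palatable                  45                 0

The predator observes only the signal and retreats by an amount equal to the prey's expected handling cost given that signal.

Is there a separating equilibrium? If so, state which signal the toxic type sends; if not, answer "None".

Try toxic → bright display, palatable → dull display:
  If types separate, bright display earns payment 73 and dull display earns 50.
  Toxic: bright display gives 73 − 15 = 58; dull display gives 50 − 0 = 50. No deviation. ✓
  Palatable: dull display gives 50 − 0 = 50; bright display gives 73 − 45 = 28. No deviation. ✓
Both hold — the toxic type sends bright display.

bright display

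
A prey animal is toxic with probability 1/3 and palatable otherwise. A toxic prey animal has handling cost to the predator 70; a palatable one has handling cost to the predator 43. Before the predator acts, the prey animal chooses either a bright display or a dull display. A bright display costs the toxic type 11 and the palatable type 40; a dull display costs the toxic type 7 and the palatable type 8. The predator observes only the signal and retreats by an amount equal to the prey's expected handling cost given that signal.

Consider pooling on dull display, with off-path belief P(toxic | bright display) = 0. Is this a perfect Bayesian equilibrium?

On the equilibrium path (dull display) the predator holds the prior 1/3 and pays 1/3·70 + 2/3·43 = 52. Off-path (bright display) belief 0 gives 0·70 + 1·43 = 43.
Toxic: dull display gives 52 − 7 = 45; bright display gives 43 − 11 = 32. Stays. ✓
Palatable: dull display gives 52 − 8 = 44; bright display gives 43 − 40 = 3. Stays. ✓
Beliefs are Bayes-consistent on-path and both types best-respond.

Yes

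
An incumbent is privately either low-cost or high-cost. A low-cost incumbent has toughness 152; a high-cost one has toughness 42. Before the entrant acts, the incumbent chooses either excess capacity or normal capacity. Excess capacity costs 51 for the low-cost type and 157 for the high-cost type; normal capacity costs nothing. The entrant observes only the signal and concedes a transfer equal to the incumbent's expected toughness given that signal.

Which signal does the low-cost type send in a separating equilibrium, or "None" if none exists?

Try low-cost → excess capacity, high-cost → normal capacity:
  If types separate, excess capacity earns payment 152 and normal capacity earns 42.
  Low-cost: excess capacity gives 152 − 51 = 101; normal capacity gives 42 − 0 = 42. No deviation. ✓
  High-cost: normal capacity gives 42 − 0 = 42; excess capacity gives 152 − 157 = -5. No deviation. ✓
Both hold — the low-cost type sends excess capacity.

excess capacity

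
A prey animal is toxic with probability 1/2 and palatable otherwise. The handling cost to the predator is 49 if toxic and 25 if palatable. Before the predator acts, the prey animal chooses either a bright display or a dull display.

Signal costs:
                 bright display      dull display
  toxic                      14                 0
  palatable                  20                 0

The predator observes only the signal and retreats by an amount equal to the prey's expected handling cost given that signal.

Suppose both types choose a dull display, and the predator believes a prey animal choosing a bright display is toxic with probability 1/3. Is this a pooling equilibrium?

At the pooled signal (dull display) the predator holds the prior 1/2 and pays 1/2·49 + 1/2·25 = 37. Off-path (bright display) belief 1/3 gives 1/3·49 + 2/3·25 = 33.
Toxic: dull display gives 37 − 0 = 37; bright display gives 33 − 14 = 19. Stays. ✓
Palatable: dull display gives 37 − 0 = 37; bright display gives 33 − 20 = 13. Stays. ✓

Yes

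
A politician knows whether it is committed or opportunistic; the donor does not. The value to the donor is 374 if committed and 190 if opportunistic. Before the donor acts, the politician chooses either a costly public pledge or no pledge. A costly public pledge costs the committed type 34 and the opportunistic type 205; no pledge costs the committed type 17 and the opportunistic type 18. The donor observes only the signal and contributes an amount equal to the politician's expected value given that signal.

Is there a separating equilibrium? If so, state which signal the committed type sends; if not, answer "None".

Try committed → pledge, opportunistic → no pledge:
  If types separate, pledge earns payment 374 and no pledge earns 190.
  Committed: pledge gives 374 − 34 = 340; no pledge gives 190 − 17 = 173. No deviation. ✓
  Opportunistic: no pledge gives 190 − 18 = 172; pledge gives 374 − 205 = 169. No deviation. ✓
Both hold — the committed type sends pledge.

pledge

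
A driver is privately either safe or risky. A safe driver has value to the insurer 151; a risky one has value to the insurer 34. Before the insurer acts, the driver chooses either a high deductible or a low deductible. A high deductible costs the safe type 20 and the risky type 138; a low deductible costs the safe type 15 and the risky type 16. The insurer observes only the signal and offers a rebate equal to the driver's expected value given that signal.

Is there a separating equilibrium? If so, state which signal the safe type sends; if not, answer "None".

high deductible

Try safe → high deductible, risky → low deductible:
  If types separate, high deductible earns payment 151 and low deductible earns 34.
  Safe: high deductible gives 151 − 20 = 131; low deductible gives 34 − 15 = 19. No deviation. ✓
  Risky: low deductible gives 34 − 16 = 18; high deductible gives 151 − 138 = 13. No deviation. ✓
Both hold — the safe type sends high deductible.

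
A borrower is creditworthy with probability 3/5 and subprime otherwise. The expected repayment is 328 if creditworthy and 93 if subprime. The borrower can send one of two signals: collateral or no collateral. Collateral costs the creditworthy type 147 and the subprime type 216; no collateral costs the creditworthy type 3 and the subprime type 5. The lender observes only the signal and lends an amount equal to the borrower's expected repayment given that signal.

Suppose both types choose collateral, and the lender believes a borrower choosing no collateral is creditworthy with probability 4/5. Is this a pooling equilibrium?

At the pooled signal (collateral) the lender holds the prior 3/5 and pays 3/5·328 + 2/5·93 = 234. Off-path (no collateral) belief 4/5 gives 4/5·328 + 1/5·93 = 281.
Creditworthy: collateral gives 234 − 147 = 87; no collateral gives 281 − 3 = 278. Deviates. ✗
Subprime: collateral gives 234 − 216 = 18; no collateral gives 281 − 5 = 276. Deviates. ✗

No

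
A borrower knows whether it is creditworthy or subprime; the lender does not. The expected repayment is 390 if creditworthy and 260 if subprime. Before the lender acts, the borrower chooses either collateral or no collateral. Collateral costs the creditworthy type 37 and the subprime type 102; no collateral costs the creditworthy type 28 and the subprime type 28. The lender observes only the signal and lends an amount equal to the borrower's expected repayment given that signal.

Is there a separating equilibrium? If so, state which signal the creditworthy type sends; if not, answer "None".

None

Try creditworthy → collateral, subprime → no collateral:
  Under separation the lender infers type exactly: collateral → creditworthy (pays 390), no collateral → subprime (pays 260).
  Creditworthy: collateral gives 390 − 37 = 353; no collateral gives 260 − 28 = 232. No deviation. ✓
  Subprime: no collateral gives 260 − 28 = 232; collateral gives 390 − 102 = 288. Would deviate. ✗
Try creditworthy → no collateral, subprime → collateral:
  Under separation the lender infers type exactly: no collateral → creditworthy (pays 390), collateral → subprime (pays 260).
  Creditworthy: no collateral gives 390 − 28 = 362; collateral gives 260 − 37 = 223. No deviation. ✓
  Subprime: collateral gives 260 − 102 = 158; no collateral gives 390 − 28 = 362. Would deviate. ✗
Neither assignment is incentive-compatible.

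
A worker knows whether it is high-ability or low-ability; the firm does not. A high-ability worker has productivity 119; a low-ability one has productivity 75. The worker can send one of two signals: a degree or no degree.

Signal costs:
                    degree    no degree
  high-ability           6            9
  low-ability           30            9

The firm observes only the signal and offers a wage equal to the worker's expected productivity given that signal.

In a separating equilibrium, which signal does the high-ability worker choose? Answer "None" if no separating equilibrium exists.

None

Try high-ability → degree, low-ability → no degree:
  Under separation the firm infers type exactly: degree → high-ability (pays 119), no degree → low-ability (pays 75).
  High-ability: degree gives 119 − 6 = 113; no degree gives 75 − 9 = 66. No deviation. ✓
  Low-ability: no degree gives 75 − 9 = 66; degree gives 119 − 30 = 89. Would deviate. ✗
Try high-ability → no degree, low-ability → degree:
  Under separation the firm infers type exactly: no degree → high-ability (pays 119), degree → low-ability (pays 75).
  High-ability: no degree gives 119 − 9 = 110; degree gives 75 − 6 = 69. No deviation. ✓
  Low-ability: degree gives 75 − 30 = 45; no degree gives 119 − 9 = 110. Would deviate. ✗
Neither assignment is incentive-compatible.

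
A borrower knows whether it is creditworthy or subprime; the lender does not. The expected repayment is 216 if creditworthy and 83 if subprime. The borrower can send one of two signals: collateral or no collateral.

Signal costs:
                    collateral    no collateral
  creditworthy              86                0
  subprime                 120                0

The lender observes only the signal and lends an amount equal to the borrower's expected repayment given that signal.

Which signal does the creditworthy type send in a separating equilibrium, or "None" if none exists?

None

Try creditworthy → collateral, subprime → no collateral:
  Under separation the lender infers type exactly: collateral → creditworthy (pays 216), no collateral → subprime (pays 83).
  Creditworthy: collateral gives 216 − 86 = 130; no collateral gives 83 − 0 = 83. No deviation. ✓
  Subprime: no collateral gives 83 − 0 = 83; collateral gives 216 − 120 = 96. Would deviate. ✗
Try creditworthy → no collateral, subprime → collateral:
  Under separation the lender infers type exactly: no collateral → creditworthy (pays 216), collateral → subprime (pays 83).
  Creditworthy: no collateral gives 216 − 0 = 216; collateral gives 83 − 86 = -3. No deviation. ✓
  Subprime: collateral gives 83 − 120 = -37; no collateral gives 216 − 0 = 216. Would deviate. ✗
Neither assignment is incentive-compatible.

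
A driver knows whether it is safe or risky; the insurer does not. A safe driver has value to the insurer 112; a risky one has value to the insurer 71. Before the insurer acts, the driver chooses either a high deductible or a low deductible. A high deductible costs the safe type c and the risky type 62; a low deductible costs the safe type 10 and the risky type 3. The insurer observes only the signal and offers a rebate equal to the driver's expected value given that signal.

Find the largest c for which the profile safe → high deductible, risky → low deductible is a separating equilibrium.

51

Under separation: high deductible → safe (pays 112); low deductible → risky (pays 71).
Risky: 71 − 3 = 68 ≥ 112 − 62 = 50. Holds regardless of c. ✓
Safe: 112 − c ≥ 71 − 10, so c ≤ 112 − 61 = 51.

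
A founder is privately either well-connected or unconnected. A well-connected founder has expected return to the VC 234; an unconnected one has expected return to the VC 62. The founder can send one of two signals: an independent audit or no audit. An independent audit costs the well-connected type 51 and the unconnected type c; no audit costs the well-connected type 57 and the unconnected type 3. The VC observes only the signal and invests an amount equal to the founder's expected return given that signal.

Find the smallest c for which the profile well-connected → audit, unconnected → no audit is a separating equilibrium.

Under separation: audit → well-connected (pays 234); no audit → unconnected (pays 62).
Well-connected: 234 − 51 = 183 ≥ 62 − 57 = 5. Holds regardless of c. ✓
Unconnected: 62 − 3 ≥ 234 − c, so c ≥ 234 − 59 = 175.

175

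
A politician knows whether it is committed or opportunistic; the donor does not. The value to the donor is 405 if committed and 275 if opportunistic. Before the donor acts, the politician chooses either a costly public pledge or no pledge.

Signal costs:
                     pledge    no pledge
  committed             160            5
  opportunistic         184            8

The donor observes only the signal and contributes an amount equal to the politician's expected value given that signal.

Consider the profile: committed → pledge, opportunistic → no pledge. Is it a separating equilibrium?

No

If types separate, pledge earns payment 405 and no pledge earns 275.
Committed: pledge gives 405 − 160 = 245; no pledge gives 275 − 5 = 270. Would deviate. ✗
Opportunistic: no pledge gives 275 − 8 = 267; pledge gives 405 − 184 = 221. No deviation. ✓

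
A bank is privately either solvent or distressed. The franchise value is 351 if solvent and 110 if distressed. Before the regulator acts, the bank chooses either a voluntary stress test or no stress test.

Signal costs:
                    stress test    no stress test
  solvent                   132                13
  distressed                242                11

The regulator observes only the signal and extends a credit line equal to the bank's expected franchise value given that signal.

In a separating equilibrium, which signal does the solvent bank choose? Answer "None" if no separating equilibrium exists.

Try solvent → stress test, distressed → no stress test:
  Under separation the regulator infers type exactly: stress test → solvent (pays 351), no stress test → distressed (pays 110).
  Solvent: stress test gives 351 − 132 = 219; no stress test gives 110 − 13 = 97. No deviation. ✓
  Distressed: no stress test gives 110 − 11 = 99; stress test gives 351 − 242 = 109. Would deviate. ✗
Try solvent → no stress test, distressed → stress test:
  Under separation the regulator infers type exactly: no stress test → solvent (pays 351), stress test → distressed (pays 110).
  Solvent: no stress test gives 351 − 13 = 338; stress test gives 110 − 132 = -22. No deviation. ✓
  Distressed: stress test gives 110 − 242 = -132; no stress test gives 351 − 11 = 340. Would deviate. ✗
Neither assignment is incentive-compatible.

None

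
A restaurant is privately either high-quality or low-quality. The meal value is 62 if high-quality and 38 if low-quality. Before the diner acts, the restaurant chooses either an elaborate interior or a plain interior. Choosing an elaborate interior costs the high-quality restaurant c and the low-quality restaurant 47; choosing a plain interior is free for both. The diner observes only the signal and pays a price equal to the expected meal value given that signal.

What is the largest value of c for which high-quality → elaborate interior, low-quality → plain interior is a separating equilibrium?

Under separation: elaborate interior → high-quality (pays 62); plain interior → low-quality (pays 38).
Low-quality: 38 − 0 = 38 ≥ 62 − 47 = 15. Holds regardless of c. ✓
High-quality: 62 − c ≥ 38 − 0, so c ≤ 62 − 38 = 24.

24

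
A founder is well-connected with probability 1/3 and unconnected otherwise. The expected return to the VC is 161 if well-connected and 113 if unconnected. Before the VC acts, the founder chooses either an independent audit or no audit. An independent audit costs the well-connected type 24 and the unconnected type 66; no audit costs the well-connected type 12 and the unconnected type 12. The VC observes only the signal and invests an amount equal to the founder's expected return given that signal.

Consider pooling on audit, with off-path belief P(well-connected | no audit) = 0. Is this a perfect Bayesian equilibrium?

On the equilibrium path (audit) the VC holds the prior 1/3 and pays 1/3·161 + 2/3·113 = 129. Off-path (no audit) belief 0 gives 0·161 + 1·113 = 113.
Well-connected: audit gives 129 − 24 = 105; no audit gives 113 − 12 = 101. Stays. ✓
Unconnected: audit gives 129 − 66 = 63; no audit gives 113 − 12 = 101. Deviates. ✗

No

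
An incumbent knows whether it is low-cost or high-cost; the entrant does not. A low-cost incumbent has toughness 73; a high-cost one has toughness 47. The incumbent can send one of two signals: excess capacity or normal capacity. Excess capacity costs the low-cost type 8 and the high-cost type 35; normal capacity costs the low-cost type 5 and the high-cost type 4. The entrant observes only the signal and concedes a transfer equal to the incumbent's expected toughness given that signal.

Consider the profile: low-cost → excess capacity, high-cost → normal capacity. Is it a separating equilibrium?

If types separate, excess capacity earns payment 73 and normal capacity earns 47.
Low-cost: excess capacity gives 73 − 8 = 65; normal capacity gives 47 − 5 = 42. No deviation. ✓
High-cost: normal capacity gives 47 − 4 = 43; excess capacity gives 73 − 35 = 38. No deviation. ✓
Both incentive constraints hold.

Yes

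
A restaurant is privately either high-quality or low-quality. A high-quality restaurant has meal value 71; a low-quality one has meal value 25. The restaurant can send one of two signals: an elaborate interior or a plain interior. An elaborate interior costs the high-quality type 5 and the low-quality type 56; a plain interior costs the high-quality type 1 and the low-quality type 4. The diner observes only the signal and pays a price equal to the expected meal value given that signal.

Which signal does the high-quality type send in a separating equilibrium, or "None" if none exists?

elaborate interior

Try high-quality → elaborate interior, low-quality → plain interior:
  Under separation the diner infers type exactly: elaborate interior → high-quality (pays 71), plain interior → low-quality (pays 25).
  High-quality: elaborate interior gives 71 − 5 = 66; plain interior gives 25 − 1 = 24. No deviation. ✓
  Low-quality: plain interior gives 25 − 4 = 21; elaborate interior gives 71 − 56 = 15. No deviation. ✓
Both hold — the high-quality type sends elaborate interior.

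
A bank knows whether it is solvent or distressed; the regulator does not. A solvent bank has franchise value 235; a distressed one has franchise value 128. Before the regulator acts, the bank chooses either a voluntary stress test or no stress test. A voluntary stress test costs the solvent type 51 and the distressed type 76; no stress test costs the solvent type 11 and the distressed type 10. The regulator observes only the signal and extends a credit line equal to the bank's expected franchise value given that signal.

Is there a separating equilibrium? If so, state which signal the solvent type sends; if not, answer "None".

Try solvent → stress test, distressed → no stress test:
  Under separation the regulator infers type exactly: stress test → solvent (pays 235), no stress test → distressed (pays 128).
  Solvent: stress test gives 235 − 51 = 184; no stress test gives 128 − 11 = 117. No deviation. ✓
  Distressed: no stress test gives 128 − 10 = 118; stress test gives 235 − 76 = 159. Would deviate. ✗
Try solvent → no stress test, distressed → stress test:
  Under separation the regulator infers type exactly: no stress test → solvent (pays 235), stress test → distressed (pays 128).
  Solvent: no stress test gives 235 − 11 = 224; stress test gives 128 − 51 = 77. No deviation. ✓
  Distressed: stress test gives 128 − 76 = 52; no stress test gives 235 − 10 = 225. Would deviate. ✗
Neither assignment is incentive-compatible.

None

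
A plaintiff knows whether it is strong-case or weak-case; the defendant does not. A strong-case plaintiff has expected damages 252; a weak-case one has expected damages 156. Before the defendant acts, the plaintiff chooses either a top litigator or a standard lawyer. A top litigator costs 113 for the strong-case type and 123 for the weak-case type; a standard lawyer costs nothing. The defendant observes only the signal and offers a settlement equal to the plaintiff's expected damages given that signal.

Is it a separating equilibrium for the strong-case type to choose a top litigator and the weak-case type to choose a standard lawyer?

If types separate, top litigator earns payment 252 and standard lawyer earns 156.
Strong-case: top litigator gives 252 − 113 = 139; standard lawyer gives 156 − 0 = 156. Would deviate. ✗
Weak-case: standard lawyer gives 156 − 0 = 156; top litigator gives 252 − 123 = 129. No deviation. ✓

No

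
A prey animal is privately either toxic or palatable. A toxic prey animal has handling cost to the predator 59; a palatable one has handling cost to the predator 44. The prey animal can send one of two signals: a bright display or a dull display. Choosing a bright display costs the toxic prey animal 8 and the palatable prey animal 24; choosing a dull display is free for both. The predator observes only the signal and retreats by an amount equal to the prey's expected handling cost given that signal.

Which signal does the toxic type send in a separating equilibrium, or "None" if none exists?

bright display

Try toxic → bright display, palatable → dull display:
  If types separate, bright display earns payment 59 and dull display earns 44.
  Toxic: bright display gives 59 − 8 = 51; dull display gives 44 − 0 = 44. No deviation. ✓
  Palatable: dull display gives 44 − 0 = 44; bright display gives 59 − 24 = 35. No deviation. ✓
Both hold — the toxic type sends bright display.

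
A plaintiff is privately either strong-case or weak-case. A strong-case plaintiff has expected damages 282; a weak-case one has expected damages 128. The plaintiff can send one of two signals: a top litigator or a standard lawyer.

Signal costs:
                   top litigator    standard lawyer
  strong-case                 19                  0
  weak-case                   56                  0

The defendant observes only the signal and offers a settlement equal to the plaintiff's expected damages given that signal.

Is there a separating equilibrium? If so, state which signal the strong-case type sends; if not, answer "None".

Try strong-case → top litigator, weak-case → standard lawyer:
  Under separation the defendant infers type exactly: top litigator → strong-case (pays 282), standard lawyer → weak-case (pays 128).
  Strong-case: top litigator gives 282 − 19 = 263; standard lawyer gives 128 − 0 = 128. No deviation. ✓
  Weak-case: standard lawyer gives 128 − 0 = 128; top litigator gives 282 − 56 = 226. Would deviate. ✗
Try strong-case → standard lawyer, weak-case → top litigator:
  Under separation the defendant infers type exactly: standard lawyer → strong-case (pays 282), top litigator → weak-case (pays 128).
  Strong-case: standard lawyer gives 282 − 0 = 282; top litigator gives 128 − 19 = 109. No deviation. ✓
  Weak-case: top litigator gives 128 − 56 = 72; standard lawyer gives 282 − 0 = 282. Would deviate. ✗
Neither assignment is incentive-compatible.

None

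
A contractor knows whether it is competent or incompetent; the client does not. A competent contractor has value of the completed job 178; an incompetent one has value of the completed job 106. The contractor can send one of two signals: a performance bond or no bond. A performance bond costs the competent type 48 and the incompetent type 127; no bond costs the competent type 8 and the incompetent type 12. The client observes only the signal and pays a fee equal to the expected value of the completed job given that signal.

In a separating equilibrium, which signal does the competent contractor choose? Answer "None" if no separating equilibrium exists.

Try competent → bond, incompetent → no bond:
  If types separate, bond earns payment 178 and no bond earns 106.
  Competent: bond gives 178 − 48 = 130; no bond gives 106 − 8 = 98. No deviation. ✓
  Incompetent: no bond gives 106 − 12 = 94; bond gives 178 − 127 = 51. No deviation. ✓
Both hold — the competent type sends bond.

bond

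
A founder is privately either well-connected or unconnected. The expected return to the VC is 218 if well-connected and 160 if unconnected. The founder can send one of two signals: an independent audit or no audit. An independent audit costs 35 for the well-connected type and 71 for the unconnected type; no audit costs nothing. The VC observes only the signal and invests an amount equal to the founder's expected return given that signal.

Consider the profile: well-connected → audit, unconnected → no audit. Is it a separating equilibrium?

Yes

If types separate, audit earns payment 218 and no audit earns 160.
Well-connected: audit gives 218 − 35 = 183; no audit gives 160 − 0 = 160. No deviation. ✓
Unconnected: no audit gives 160 − 0 = 160; audit gives 218 − 71 = 147. No deviation. ✓
Neither type gains from mimicking the other.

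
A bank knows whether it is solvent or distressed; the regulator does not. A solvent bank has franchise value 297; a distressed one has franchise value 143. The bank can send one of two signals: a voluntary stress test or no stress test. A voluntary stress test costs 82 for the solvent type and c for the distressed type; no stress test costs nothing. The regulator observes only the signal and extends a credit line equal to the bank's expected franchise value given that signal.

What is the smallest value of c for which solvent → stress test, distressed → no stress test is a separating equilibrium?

154

Under separation: stress test → solvent (pays 297); no stress test → distressed (pays 143).
Solvent: 297 − 82 = 215 ≥ 143 − 0 = 143. Holds regardless of c. ✓
Distressed: 143 − 0 ≥ 297 − c, so c ≥ 297 − 143 = 154.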